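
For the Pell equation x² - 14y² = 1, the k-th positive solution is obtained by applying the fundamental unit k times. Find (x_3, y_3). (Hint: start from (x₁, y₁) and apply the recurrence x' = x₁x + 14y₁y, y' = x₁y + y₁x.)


Step 1: Find the fundamental solution (x₁, y₁) of x² - 14y² = 1.
  Expand √14 as a continued fraction. a₀ = ⌊√14⌋ = 3; iterate m_{k+1} = d_k·a_k − m_k, d_{k+1} = (14 − m_{k+1}²)/d_k, a_{k+1} = ⌊(a₀ + m_{k+1})/d_{k+1}⌋ (starting m₀ = 0, d₀ = 1), with convergents p_k = a_k·p_{k-1} + p_{k-2}, q_k = a_k·q_{k-1} + q_{k-2} (p₋₁ = 1, q₋₁ = 0):
  k = 0: a₀ = 3; p₀/q₀ = 3/1; p₀² − 14·q₀² = 9 − 14 = -5.
  k = 1: m = 3, d = 5, a = ⌊(3 + 3)/5⌋ = 1; p/q = (1·3 + 1)/(1·1 + 0) = 4/1; p² − 14·q² = 16 − 14 = 2.
  k = 2: m = 2, d = 2, a = ⌊(3 + 2)/2⌋ = 2; p/q = (2·4 + 3)/(2·1 + 1) = 11/3; p² − 14·q² = 121 − 126 = -5.
  k = 3: m = 2, d = 5, a = ⌊(3 + 2)/5⌋ = 1; p/q = (1·11 + 4)/(1·3 + 1) = 15/4; p² − 14·q² = 225 − 224 = 1.
  The first convergent with p² − 14·q² = 1 gives the fundamental solution (x₁, y₁) = (15, 4).
Step 2: Apply the recurrence (x_{n+1}, y_{n+1}) = (x₁x_n + 14y₁y_n, x₁y_n + y₁x_n) repeatedly.
  From (x_1, y_1) = (15, 4): x_2 = 15·15 + 14·4·4 = 449; y_2 = 15·4 + 4·15 = 120.
  From (x_2, y_2) = (449, 120): x_3 = 15·449 + 14·4·120 = 13455; y_3 = 15·120 + 4·449 = 3596.
Step 3: Verify x_3² - 14·y_3² = 181037025 - 181037024 = 1 (should be 1). ✓

(x_1, y_1) = (15, 4); (x_3, y_3) = (13455, 3596).


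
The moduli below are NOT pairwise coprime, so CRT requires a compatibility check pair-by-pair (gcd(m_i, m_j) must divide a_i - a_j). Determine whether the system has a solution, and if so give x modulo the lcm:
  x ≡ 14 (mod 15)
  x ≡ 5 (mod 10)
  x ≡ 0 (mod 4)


Moduli 15, 10, 4 are not pairwise coprime, so CRT works modulo lcm(m_i) when all pairwise compatibility conditions hold.
Pairwise compatibility: gcd(m_i, m_j) must divide a_i - a_j for every pair.
Merge one congruence at a time:
  Start: x ≡ 14 (mod 15).
  Combine with x ≡ 5 (mod 10): gcd(15, 10) = 5, and 5 - 14 = -9 is NOT divisible by 5.
    ⇒ system is inconsistent (no integer solution).

No solution (the system is inconsistent).


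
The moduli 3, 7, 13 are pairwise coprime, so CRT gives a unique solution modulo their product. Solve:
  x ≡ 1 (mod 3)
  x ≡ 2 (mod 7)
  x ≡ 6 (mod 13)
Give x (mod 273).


Moduli 3, 7, 13 are pairwise coprime; by CRT there is a unique solution modulo M = 3 · 7 · 13 = 273.
Solve pairwise, accumulating the modulus:
  Start with x ≡ 1 (mod 3).
  Combine with x ≡ 2 (mod 7): since gcd(3, 7) = 1, we get a unique residue mod 21.
    Write x = 1 + 3·t and substitute into x ≡ 2 (mod 7): 3·t ≡ 2 − 1 = 1 (mod 7).
    The inverse of 3 mod 7 is 5 (since 3·5 = 15 = 2·7 + 1), so t ≡ 5·1 = 5 ≡ 5 (mod 7).
    Then x = 1 + 3·5 = 16, valid modulo lcm(3, 7) = 21: x ≡ 16 (mod 21).
  Combine with x ≡ 6 (mod 13): since gcd(21, 13) = 1, we get a unique residue mod 273.
    Write x = 16 + 21·t and substitute into x ≡ 6 (mod 13): 21·t ≡ 6 − 16 = -10 (mod 13).
    Reduce coefficients mod 13: 8·t ≡ 3 (mod 13).
    The inverse of 8 mod 13 is 5 (since 8·5 = 40 = 3·13 + 1), so t ≡ 5·3 = 15 ≡ 2 (mod 13).
    Then x = 16 + 21·2 = 58, valid modulo lcm(21, 13) = 273: x ≡ 58 (mod 273).
Verify: 58 mod 3 = 1 ✓, 58 mod 7 = 2 ✓, 58 mod 13 = 6 ✓.

x ≡ 58 (mod 273).


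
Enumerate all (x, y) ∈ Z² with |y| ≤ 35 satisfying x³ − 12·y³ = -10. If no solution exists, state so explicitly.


The equation is x³ - 12y³ = -10. For fixed y, x³ = 12·y³ − 10, so a solution requires the RHS to be a perfect cube.
Strategy: iterate y from -35 to 35, compute RHS = 12·y³ − 10, and check whether it is a (positive or negative) perfect cube.
Check small values of y:
  y = 0: RHS = -10 is not a perfect cube.
  y = 1: RHS = 2 is not a perfect cube.
  y = -1: RHS = -22 is not a perfect cube.
  y = 2: RHS = 86 is not a perfect cube.
  y = -2: RHS = -106 is not a perfect cube.
  y = 3: RHS = 314 is not a perfect cube.
  y = -3: RHS = -334 is not a perfect cube.
Continuing the search up to |y| = 35 finds no solutions either.
No (x, y) in the scanned range satisfies the equation.

No integer solutions with |y| ≤ 35.


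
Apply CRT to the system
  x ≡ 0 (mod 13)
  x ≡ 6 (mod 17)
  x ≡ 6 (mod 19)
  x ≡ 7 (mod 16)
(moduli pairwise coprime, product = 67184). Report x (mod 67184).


Product of moduli M = 13 · 17 · 19 · 16 = 67184.
Merge one congruence at a time:
  Start: x ≡ 0 (mod 13).
  Combine with x ≡ 6 (mod 17); new modulus lcm = 221.
    Write x = 0 + 13·t and substitute into x ≡ 6 (mod 17): 13·t ≡ 6 − 0 = 6 (mod 17).
    The inverse of 13 mod 17 is 4 (since 13·4 = 52 = 3·17 + 1), so t ≡ 4·6 = 24 ≡ 7 (mod 17).
    Then x = 0 + 13·7 = 91, valid modulo lcm(13, 17) = 221: x ≡ 91 (mod 221).
  Combine with x ≡ 6 (mod 19); new modulus lcm = 4199.
    Write x = 91 + 221·t and substitute into x ≡ 6 (mod 19): 221·t ≡ 6 − 91 = -85 (mod 19).
    Reduce coefficients mod 19: 12·t ≡ 10 (mod 19).
    The inverse of 12 mod 19 is 8 (since 12·8 = 96 = 5·19 + 1), so t ≡ 8·10 = 80 ≡ 4 (mod 19).
    Then x = 91 + 221·4 = 975, valid modulo lcm(221, 19) = 4199: x ≡ 975 (mod 4199).
  Combine with x ≡ 7 (mod 16); new modulus lcm = 67184.
    Write x = 975 + 4199·t and substitute into x ≡ 7 (mod 16): 4199·t ≡ 7 − 975 = -968 (mod 16).
    Reduce coefficients mod 16: 7·t ≡ 8 (mod 16).
    The inverse of 7 mod 16 is 7 (since 7·7 = 49 = 3·16 + 1), so t ≡ 7·8 = 56 ≡ 8 (mod 16).
    Then x = 975 + 4199·8 = 34567, valid modulo lcm(4199, 16) = 67184: x ≡ 34567 (mod 67184).
Verify against each original: 34567 mod 13 = 0, 34567 mod 17 = 6, 34567 mod 19 = 6, 34567 mod 16 = 7.

x ≡ 34567 (mod 67184).


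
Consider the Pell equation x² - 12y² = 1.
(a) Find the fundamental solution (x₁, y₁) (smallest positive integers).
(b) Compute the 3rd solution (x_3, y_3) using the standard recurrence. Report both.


Step 1: Find the fundamental solution (x₁, y₁) of x² - 12y² = 1.
  Expand √12 as a continued fraction. a₀ = ⌊√12⌋ = 3; iterate m_{k+1} = d_k·a_k − m_k, d_{k+1} = (12 − m_{k+1}²)/d_k, a_{k+1} = ⌊(a₀ + m_{k+1})/d_{k+1}⌋ (starting m₀ = 0, d₀ = 1), with convergents p_k = a_k·p_{k-1} + p_{k-2}, q_k = a_k·q_{k-1} + q_{k-2} (p₋₁ = 1, q₋₁ = 0):
  k = 0: a₀ = 3; p₀/q₀ = 3/1; p₀² − 12·q₀² = 9 − 12 = -3.
  k = 1: m = 3, d = 3, a = ⌊(3 + 3)/3⌋ = 2; p/q = (2·3 + 1)/(2·1 + 0) = 7/2; p² − 12·q² = 49 − 48 = 1.
  The first convergent with p² − 12·q² = 1 gives the fundamental solution (x₁, y₁) = (7, 2).
Step 2: Apply the recurrence (x_{n+1}, y_{n+1}) = (x₁x_n + 12y₁y_n, x₁y_n + y₁x_n) repeatedly.
  From (x_1, y_1) = (7, 2): x_2 = 7·7 + 12·2·2 = 97; y_2 = 7·2 + 2·7 = 28.
  From (x_2, y_2) = (97, 28): x_3 = 7·97 + 12·2·28 = 1351; y_3 = 7·28 + 2·97 = 390.
Step 3: Verify x_3² - 12·y_3² = 1825201 - 1825200 = 1 (should be 1). ✓

(x_1, y_1) = (7, 2); (x_3, y_3) = (1351, 390).


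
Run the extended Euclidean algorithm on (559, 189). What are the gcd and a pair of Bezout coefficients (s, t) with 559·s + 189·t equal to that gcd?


Euclidean algorithm on (559, 189) — divide until remainder is 0:
  559 = 2 · 189 + 181
  189 = 1 · 181 + 8
  181 = 22 · 8 + 5
  8 = 1 · 5 + 3
  5 = 1 · 3 + 2
  3 = 1 · 2 + 1
  2 = 2 · 1 + 0
gcd(559, 189) = 1.
Track Bezout coefficients alongside the remainders: start with r₀ = 559 = a·1 + b·0 (s = 1, t = 0) and r₁ = 189 = a·0 + b·1 (s = 0, t = 1); each new remainder r_{k+1} = r_{k-1} − q_k·r_k inherits s_{k+1} = s_{k-1} − q_k·s_k, t_{k+1} = t_{k-1} − q_k·t_k, so r_k = a·s_k + b·t_k at every step:
  q = 2: r = 181, s = 1 − 2·0 = 1, t = 0 − 2·1 = -2  (check: 559·1 + 189·(-2) = 181)
  q = 1: r = 8, s = 0 − 1·1 = -1, t = 1 − 1·(-2) = 3  (check: 559·(-1) + 189·3 = 8)
  q = 22: r = 5, s = 1 − 22·(-1) = 23, t = -2 − 22·3 = -68  (check: 559·23 + 189·(-68) = 5)
  q = 1: r = 3, s = -1 − 1·23 = -24, t = 3 − 1·(-68) = 71  (check: 559·(-24) + 189·71 = 3)
  q = 1: r = 2, s = 23 − 1·(-24) = 47, t = -68 − 1·71 = -139  (check: 559·47 + 189·(-139) = 2)
  q = 1: r = 1, s = -24 − 1·47 = -71, t = 71 − 1·(-139) = 210  (check: 559·(-71) + 189·210 = 1)
The row with r = 1 (the gcd) gives the Bezout coefficients s = -71, t = 210.
Result: 559 · (-71) + 189 · (210) = 1.

gcd(559, 189) = 1; s = -71, t = 210 (check: 559·(-71) + 189·210 = 1).


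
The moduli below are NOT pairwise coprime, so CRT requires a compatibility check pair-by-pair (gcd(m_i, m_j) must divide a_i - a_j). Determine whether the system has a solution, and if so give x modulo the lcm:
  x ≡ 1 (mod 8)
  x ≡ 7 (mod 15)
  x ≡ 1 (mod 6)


Moduli 8, 15, 6 are not pairwise coprime, so CRT works modulo lcm(m_i) when all pairwise compatibility conditions hold.
Pairwise compatibility: gcd(m_i, m_j) must divide a_i - a_j for every pair.
Merge one congruence at a time:
  Start: x ≡ 1 (mod 8).
  Combine with x ≡ 7 (mod 15): gcd(8, 15) = 1; 7 - 1 = 6, which IS divisible by 1, so compatible.
    Write x = 1 + 8·t and substitute into x ≡ 7 (mod 15): 8·t ≡ 7 − 1 = 6 (mod 15).
    The inverse of 8 mod 15 is 2 (since 8·2 = 16 = 1·15 + 1), so t ≡ 2·6 = 12 ≡ 12 (mod 15).
    Then x = 1 + 8·12 = 97, valid modulo lcm(8, 15) = 120: x ≡ 97 (mod 120).
  Combine with x ≡ 1 (mod 6): gcd(120, 6) = 6; 1 - 97 = -96, which IS divisible by 6, so compatible.
    Write x = 97 + 120·t and substitute into x ≡ 1 (mod 6): 120·t ≡ 1 − 97 = -96 (mod 6).
    Divide the congruence (and modulus) by g = 6: 20·t ≡ -16 (mod 1).
    Modulo 1 every t works; take t = 0.
    Then x = 97 + 120·0 = 97, valid modulo lcm(120, 6) = 120: x ≡ 97 (mod 120).
Verify: 97 mod 8 = 1, 97 mod 15 = 7, 97 mod 6 = 1.

x ≡ 97 (mod 120).


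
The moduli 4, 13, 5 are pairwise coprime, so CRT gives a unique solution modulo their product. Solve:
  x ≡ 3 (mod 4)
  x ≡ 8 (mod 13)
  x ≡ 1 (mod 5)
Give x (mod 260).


Moduli 4, 13, 5 are pairwise coprime; by CRT there is a unique solution modulo M = 4 · 13 · 5 = 260.
Solve pairwise, accumulating the modulus:
  Start with x ≡ 3 (mod 4).
  Combine with x ≡ 8 (mod 13): since gcd(4, 13) = 1, we get a unique residue mod 52.
    Write x = 3 + 4·t and substitute into x ≡ 8 (mod 13): 4·t ≡ 8 − 3 = 5 (mod 13).
    The inverse of 4 mod 13 is 10 (since 4·10 = 40 = 3·13 + 1), so t ≡ 10·5 = 50 ≡ 11 (mod 13).
    Then x = 3 + 4·11 = 47, valid modulo lcm(4, 13) = 52: x ≡ 47 (mod 52).
  Combine with x ≡ 1 (mod 5): since gcd(52, 5) = 1, we get a unique residue mod 260.
    Write x = 47 + 52·t and substitute into x ≡ 1 (mod 5): 52·t ≡ 1 − 47 = -46 (mod 5).
    Reduce coefficients mod 5: 2·t ≡ 4 (mod 5).
    The inverse of 2 mod 5 is 3 (since 2·3 = 6 = 1·5 + 1), so t ≡ 3·4 = 12 ≡ 2 (mod 5).
    Then x = 47 + 52·2 = 151, valid modulo lcm(52, 5) = 260: x ≡ 151 (mod 260).
Verify: 151 mod 4 = 3 ✓, 151 mod 13 = 8 ✓, 151 mod 5 = 1 ✓.

x ≡ 151 (mod 260).


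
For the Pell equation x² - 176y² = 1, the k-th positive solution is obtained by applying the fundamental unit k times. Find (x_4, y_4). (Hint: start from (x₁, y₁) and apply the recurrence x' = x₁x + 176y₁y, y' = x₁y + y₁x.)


Step 1: Find the fundamental solution (x₁, y₁) of x² - 176y² = 1.
  Expand √176 as a continued fraction. a₀ = ⌊√176⌋ = 13; iterate m_{k+1} = d_k·a_k − m_k, d_{k+1} = (176 − m_{k+1}²)/d_k, a_{k+1} = ⌊(a₀ + m_{k+1})/d_{k+1}⌋ (starting m₀ = 0, d₀ = 1), with convergents p_k = a_k·p_{k-1} + p_{k-2}, q_k = a_k·q_{k-1} + q_{k-2} (p₋₁ = 1, q₋₁ = 0):
  k = 0: a₀ = 13; p₀/q₀ = 13/1; p₀² − 176·q₀² = 169 − 176 = -7.
  k = 1: m = 13, d = 7, a = ⌊(13 + 13)/7⌋ = 3; p/q = (3·13 + 1)/(3·1 + 0) = 40/3; p² − 176·q² = 1600 − 1584 = 16.
  k = 2: m = 8, d = 16, a = ⌊(13 + 8)/16⌋ = 1; p/q = (1·40 + 13)/(1·3 + 1) = 53/4; p² − 176·q² = 2809 − 2816 = -7.
  k = 3: m = 8, d = 7, a = ⌊(13 + 8)/7⌋ = 3; p/q = (3·53 + 40)/(3·4 + 3) = 199/15; p² − 176·q² = 39601 − 39600 = 1.
  The first convergent with p² − 176·q² = 1 gives the fundamental solution (x₁, y₁) = (199, 15).
Step 2: Apply the recurrence (x_{n+1}, y_{n+1}) = (x₁x_n + 176y₁y_n, x₁y_n + y₁x_n) repeatedly.
  From (x_1, y_1) = (199, 15): x_2 = 199·199 + 176·15·15 = 79201; y_2 = 199·15 + 15·199 = 5970.
  From (x_2, y_2) = (79201, 5970): x_3 = 199·79201 + 176·15·5970 = 31521799; y_3 = 199·5970 + 15·79201 = 2376045.
  From (x_3, y_3) = (31521799, 2376045): x_4 = 199·31521799 + 176·15·2376045 = 12545596801; y_4 = 199·2376045 + 15·31521799 = 945659940.
Step 3: Verify x_4² - 176·y_4² = 157391999093261433601 - 157391999093261433600 = 1 (should be 1). ✓

(x_1, y_1) = (199, 15); (x_4, y_4) = (12545596801, 945659940).


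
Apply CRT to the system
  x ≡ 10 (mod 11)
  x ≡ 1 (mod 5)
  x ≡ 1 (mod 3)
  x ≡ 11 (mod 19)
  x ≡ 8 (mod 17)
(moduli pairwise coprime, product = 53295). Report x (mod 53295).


Product of moduli M = 11 · 5 · 3 · 19 · 17 = 53295.
Merge one congruence at a time:
  Start: x ≡ 10 (mod 11).
  Combine with x ≡ 1 (mod 5); new modulus lcm = 55.
    Write x = 10 + 11·t and substitute into x ≡ 1 (mod 5): 11·t ≡ 1 − 10 = -9 (mod 5).
    Reduce coefficients mod 5: 1·t ≡ 1 (mod 5).
    So t ≡ 1 (mod 5).
    Then x = 10 + 11·1 = 21, valid modulo lcm(11, 5) = 55: x ≡ 21 (mod 55).
  Combine with x ≡ 1 (mod 3); new modulus lcm = 165.
    Write x = 21 + 55·t and substitute into x ≡ 1 (mod 3): 55·t ≡ 1 − 21 = -20 (mod 3).
    Reduce coefficients mod 3: 1·t ≡ 1 (mod 3).
    So t ≡ 1 (mod 3).
    Then x = 21 + 55·1 = 76, valid modulo lcm(55, 3) = 165: x ≡ 76 (mod 165).
  Combine with x ≡ 11 (mod 19); new modulus lcm = 3135.
    Write x = 76 + 165·t and substitute into x ≡ 11 (mod 19): 165·t ≡ 11 − 76 = -65 (mod 19).
    Reduce coefficients mod 19: 13·t ≡ 11 (mod 19).
    The inverse of 13 mod 19 is 3 (since 13·3 = 39 = 2·19 + 1), so t ≡ 3·11 = 33 ≡ 14 (mod 19).
    Then x = 76 + 165·14 = 2386, valid modulo lcm(165, 19) = 3135: x ≡ 2386 (mod 3135).
  Combine with x ≡ 8 (mod 17); new modulus lcm = 53295.
    Write x = 2386 + 3135·t and substitute into x ≡ 8 (mod 17): 3135·t ≡ 8 − 2386 = -2378 (mod 17).
    Reduce coefficients mod 17: 7·t ≡ 2 (mod 17).
    The inverse of 7 mod 17 is 5 (since 7·5 = 35 = 2·17 + 1), so t ≡ 5·2 = 10 ≡ 10 (mod 17).
    Then x = 2386 + 3135·10 = 33736, valid modulo lcm(3135, 17) = 53295: x ≡ 33736 (mod 53295).
Verify against each original: 33736 mod 11 = 10, 33736 mod 5 = 1, 33736 mod 3 = 1, 33736 mod 19 = 11, 33736 mod 17 = 8.

x ≡ 33736 (mod 53295).


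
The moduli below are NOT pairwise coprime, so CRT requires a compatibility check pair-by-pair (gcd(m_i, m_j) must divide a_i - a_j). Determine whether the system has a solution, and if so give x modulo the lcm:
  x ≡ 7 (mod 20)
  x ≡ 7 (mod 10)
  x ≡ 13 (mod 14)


Moduli 20, 10, 14 are not pairwise coprime, so CRT works modulo lcm(m_i) when all pairwise compatibility conditions hold.
Pairwise compatibility: gcd(m_i, m_j) must divide a_i - a_j for every pair.
Merge one congruence at a time:
  Start: x ≡ 7 (mod 20).
  Combine with x ≡ 7 (mod 10): gcd(20, 10) = 10; 7 - 7 = 0, which IS divisible by 10, so compatible.
    Write x = 7 + 20·t and substitute into x ≡ 7 (mod 10): 20·t ≡ 7 − 7 = 0 (mod 10).
    Divide the congruence (and modulus) by g = 10: 2·t ≡ 0 (mod 1).
    Modulo 1 every t works; take t = 0.
    Then x = 7 + 20·0 = 7, valid modulo lcm(20, 10) = 20: x ≡ 7 (mod 20).
  Combine with x ≡ 13 (mod 14): gcd(20, 14) = 2; 13 - 7 = 6, which IS divisible by 2, so compatible.
    Write x = 7 + 20·t and substitute into x ≡ 13 (mod 14): 20·t ≡ 13 − 7 = 6 (mod 14).
    Divide the congruence (and modulus) by g = 2: 10·t ≡ 3 (mod 7).
    Reduce coefficients mod 7: 3·t ≡ 3 (mod 7).
    The inverse of 3 mod 7 is 5 (since 3·5 = 15 = 2·7 + 1), so t ≡ 5·3 = 15 ≡ 1 (mod 7).
    Then x = 7 + 20·1 = 27, valid modulo lcm(20, 14) = 140: x ≡ 27 (mod 140).
Verify: 27 mod 20 = 7, 27 mod 10 = 7, 27 mod 14 = 13.

x ≡ 27 (mod 140).


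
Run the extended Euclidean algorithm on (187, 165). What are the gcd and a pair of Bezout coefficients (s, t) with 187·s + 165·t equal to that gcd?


Euclidean algorithm on (187, 165) — divide until remainder is 0:
  187 = 1 · 165 + 22
  165 = 7 · 22 + 11
  22 = 2 · 11 + 0
gcd(187, 165) = 11.
Track Bezout coefficients alongside the remainders: start with r₀ = 187 = a·1 + b·0 (s = 1, t = 0) and r₁ = 165 = a·0 + b·1 (s = 0, t = 1); each new remainder r_{k+1} = r_{k-1} − q_k·r_k inherits s_{k+1} = s_{k-1} − q_k·s_k, t_{k+1} = t_{k-1} − q_k·t_k, so r_k = a·s_k + b·t_k at every step:
  q = 1: r = 22, s = 1 − 1·0 = 1, t = 0 − 1·1 = -1  (check: 187·1 + 165·(-1) = 22)
  q = 7: r = 11, s = 0 − 7·1 = -7, t = 1 − 7·(-1) = 8  (check: 187·(-7) + 165·8 = 11)
The row with r = 11 (the gcd) gives the Bezout coefficients s = -7, t = 8.
Result: 187 · (-7) + 165 · (8) = 11.

gcd(187, 165) = 11; s = -7, t = 8 (check: 187·(-7) + 165·8 = 11).


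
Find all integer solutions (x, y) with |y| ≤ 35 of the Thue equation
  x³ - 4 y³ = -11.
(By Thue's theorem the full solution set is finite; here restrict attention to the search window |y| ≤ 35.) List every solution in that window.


The equation is x³ - 4y³ = -11. For fixed y, x³ = 4·y³ − 11, so a solution requires the RHS to be a perfect cube.
Strategy: iterate y from -35 to 35, compute RHS = 4·y³ − 11, and check whether it is a (positive or negative) perfect cube.
Check small values of y:
  y = 0: RHS = -11 is not a perfect cube.
  y = 1: RHS = -7 is not a perfect cube.
  y = -1: RHS = -15 is not a perfect cube.
  y = 2: RHS = 21 is not a perfect cube.
  y = -2: RHS = -43 is not a perfect cube.
  y = 3: RHS = 97 is not a perfect cube.
  y = -3: RHS = -119 is not a perfect cube.
Continuing the search up to |y| = 35 finds no solutions either.
No (x, y) in the scanned range satisfies the equation.

No integer solutions with |y| ≤ 35.


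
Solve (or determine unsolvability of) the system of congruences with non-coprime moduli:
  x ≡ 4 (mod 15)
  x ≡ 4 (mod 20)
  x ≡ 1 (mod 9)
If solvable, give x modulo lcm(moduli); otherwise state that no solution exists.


Moduli 15, 20, 9 are not pairwise coprime, so CRT works modulo lcm(m_i) when all pairwise compatibility conditions hold.
Pairwise compatibility: gcd(m_i, m_j) must divide a_i - a_j for every pair.
Merge one congruence at a time:
  Start: x ≡ 4 (mod 15).
  Combine with x ≡ 4 (mod 20): gcd(15, 20) = 5; 4 - 4 = 0, which IS divisible by 5, so compatible.
    Write x = 4 + 15·t and substitute into x ≡ 4 (mod 20): 15·t ≡ 4 − 4 = 0 (mod 20).
    Divide the congruence (and modulus) by g = 5: 3·t ≡ 0 (mod 4).
    The inverse of 3 mod 4 is 3 (since 3·3 = 9 = 2·4 + 1), so t ≡ 3·0 = 0 ≡ 0 (mod 4).
    Then x = 4 + 15·0 = 4, valid modulo lcm(15, 20) = 60: x ≡ 4 (mod 60).
  Combine with x ≡ 1 (mod 9): gcd(60, 9) = 3; 1 - 4 = -3, which IS divisible by 3, so compatible.
    Write x = 4 + 60·t and substitute into x ≡ 1 (mod 9): 60·t ≡ 1 − 4 = -3 (mod 9).
    Divide the congruence (and modulus) by g = 3: 20·t ≡ -1 (mod 3).
    Reduce coefficients mod 3: 2·t ≡ 2 (mod 3).
    The inverse of 2 mod 3 is 2 (since 2·2 = 4 = 1·3 + 1), so t ≡ 2·2 = 4 ≡ 1 (mod 3).
    Then x = 4 + 60·1 = 64, valid modulo lcm(60, 9) = 180: x ≡ 64 (mod 180).
Verify: 64 mod 15 = 4, 64 mod 20 = 4, 64 mod 9 = 1.

x ≡ 64 (mod 180).


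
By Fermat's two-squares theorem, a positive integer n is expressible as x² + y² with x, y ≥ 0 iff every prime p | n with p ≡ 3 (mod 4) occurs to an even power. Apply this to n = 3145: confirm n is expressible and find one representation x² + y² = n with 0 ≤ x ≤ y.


Step 1: Factor n = 3145 = 5 · 17 · 37.
Step 2: Check the mod-4 condition on each prime factor: 5 ≡ 1 (mod 4), exponent 1; 17 ≡ 1 (mod 4), exponent 1; 37 ≡ 1 (mod 4), exponent 1.
All primes ≡ 3 (mod 4) appear to even exponent (or don't appear), so by the two-squares theorem n IS expressible as a sum of two squares.
Step 3: Build a representation. Here n = 5 · 17 · 37 is a product of primes ≡ 1 (mod 4). Each prime p ≡ 1 (mod 4) is itself a sum of two squares; find a² by testing p − a² for a perfect square:
  5: 5 − 1² = 4 = 2² ⇒ 5 = 1² + 2².
  17: 17 − 1² = 16 = 4² ⇒ 17 = 1² + 4².
  37: 37 − 1² = 36 = 6² ⇒ 37 = 1² + 6².
  Combine using the Brahmagupta–Fibonacci identity (a² + b²)(c² + d²) = (ac − bd)² + (ad + bc)² = (ac + bd)² + (ad − bc)²:
  5 · 17 = 85: from (1² + 2²)(1² + 4²), take (1·1 − 2·4, 1·4 + 2·1) = (1 − 8, 4 + 2) = (-7, 6); dropping signs (only squares matter) gives (7, 6); check 7² + 6² = 49 + 36 = 85 ✓.
  85 · 37 = 3145: from (7² + 6²)(1² + 6²), take (7·1 − 6·6, 7·6 + 6·1) = (7 − 36, 42 + 6) = (-29, 48); dropping signs (only squares matter) gives (29, 48); check 29² + 48² = 841 + 2304 = 3145 ✓.
Step 4: Order so x ≤ y and verify: 29² + 48² = 841 + 2304 = 3145 = n. ✓

n = 3145 = 29² + 48² (one valid representation with x ≤ y).


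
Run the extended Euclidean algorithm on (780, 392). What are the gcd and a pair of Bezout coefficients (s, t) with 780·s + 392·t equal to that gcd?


Euclidean algorithm on (780, 392) — divide until remainder is 0:
  780 = 1 · 392 + 388
  392 = 1 · 388 + 4
  388 = 97 · 4 + 0
gcd(780, 392) = 4.
Track Bezout coefficients alongside the remainders: start with r₀ = 780 = a·1 + b·0 (s = 1, t = 0) and r₁ = 392 = a·0 + b·1 (s = 0, t = 1); each new remainder r_{k+1} = r_{k-1} − q_k·r_k inherits s_{k+1} = s_{k-1} − q_k·s_k, t_{k+1} = t_{k-1} − q_k·t_k, so r_k = a·s_k + b·t_k at every step:
  q = 1: r = 388, s = 1 − 1·0 = 1, t = 0 − 1·1 = -1  (check: 780·1 + 392·(-1) = 388)
  q = 1: r = 4, s = 0 − 1·1 = -1, t = 1 − 1·(-1) = 2  (check: 780·(-1) + 392·2 = 4)
The row with r = 4 (the gcd) gives the Bezout coefficients s = -1, t = 2.
Result: 780 · (-1) + 392 · (2) = 4.

gcd(780, 392) = 4; s = -1, t = 2 (check: 780·(-1) + 392·2 = 4).


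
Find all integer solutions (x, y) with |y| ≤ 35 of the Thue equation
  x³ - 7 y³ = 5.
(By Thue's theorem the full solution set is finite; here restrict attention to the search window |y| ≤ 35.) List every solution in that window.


The equation is x³ - 7y³ = 5. For fixed y, x³ = 7·y³ + 5, so a solution requires the RHS to be a perfect cube.
Strategy: iterate y from -35 to 35, compute RHS = 7·y³ + 5, and check whether it is a (positive or negative) perfect cube.
Check small values of y:
  y = 0: RHS = 5 is not a perfect cube.
  y = 1: RHS = 12 is not a perfect cube.
  y = -1: RHS = -2 is not a perfect cube.
  y = 2: RHS = 61 is not a perfect cube.
  y = -2: RHS = -51 is not a perfect cube.
  y = 3: RHS = 194 is not a perfect cube.
  y = -3: RHS = -184 is not a perfect cube.
Continuing the search up to |y| = 35 finds no solutions either.
No (x, y) in the scanned range satisfies the equation.

No integer solutions with |y| ≤ 35.


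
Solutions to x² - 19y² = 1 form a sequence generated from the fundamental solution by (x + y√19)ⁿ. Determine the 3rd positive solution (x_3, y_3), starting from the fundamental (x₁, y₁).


Step 1: Find the fundamental solution (x₁, y₁) of x² - 19y² = 1.
  Expand √19 as a continued fraction. a₀ = ⌊√19⌋ = 4; iterate m_{k+1} = d_k·a_k − m_k, d_{k+1} = (19 − m_{k+1}²)/d_k, a_{k+1} = ⌊(a₀ + m_{k+1})/d_{k+1}⌋ (starting m₀ = 0, d₀ = 1), with convergents p_k = a_k·p_{k-1} + p_{k-2}, q_k = a_k·q_{k-1} + q_{k-2} (p₋₁ = 1, q₋₁ = 0):
  k = 0: a₀ = 4; p₀/q₀ = 4/1; p₀² − 19·q₀² = 16 − 19 = -3.
  k = 1: m = 4, d = 3, a = ⌊(4 + 4)/3⌋ = 2; p/q = (2·4 + 1)/(2·1 + 0) = 9/2; p² − 19·q² = 81 − 76 = 5.
  k = 2: m = 2, d = 5, a = ⌊(4 + 2)/5⌋ = 1; p/q = (1·9 + 4)/(1·2 + 1) = 13/3; p² − 19·q² = 169 − 171 = -2.
  k = 3: m = 3, d = 2, a = ⌊(4 + 3)/2⌋ = 3; p/q = (3·13 + 9)/(3·3 + 2) = 48/11; p² − 19·q² = 2304 − 2299 = 5.
  k = 4: m = 3, d = 5, a = ⌊(4 + 3)/5⌋ = 1; p/q = (1·48 + 13)/(1·11 + 3) = 61/14; p² − 19·q² = 3721 − 3724 = -3.
  k = 5: m = 2, d = 3, a = ⌊(4 + 2)/3⌋ = 2; p/q = (2·61 + 48)/(2·14 + 11) = 170/39; p² − 19·q² = 28900 − 28899 = 1.
  The first convergent with p² − 19·q² = 1 gives the fundamental solution (x₁, y₁) = (170, 39).
Step 2: Apply the recurrence (x_{n+1}, y_{n+1}) = (x₁x_n + 19y₁y_n, x₁y_n + y₁x_n) repeatedly.
  From (x_1, y_1) = (170, 39): x_2 = 170·170 + 19·39·39 = 57799; y_2 = 170·39 + 39·170 = 13260.
  From (x_2, y_2) = (57799, 13260): x_3 = 170·57799 + 19·39·13260 = 19651490; y_3 = 170·13260 + 39·57799 = 4508361.
Step 3: Verify x_3² - 19·y_3² = 386181059220100 - 386181059220099 = 1 (should be 1). ✓

(x_1, y_1) = (170, 39); (x_3, y_3) = (19651490, 4508361).


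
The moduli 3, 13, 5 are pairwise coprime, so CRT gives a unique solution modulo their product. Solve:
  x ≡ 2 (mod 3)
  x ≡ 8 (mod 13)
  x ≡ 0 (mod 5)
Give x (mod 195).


Moduli 3, 13, 5 are pairwise coprime; by CRT there is a unique solution modulo M = 3 · 13 · 5 = 195.
Solve pairwise, accumulating the modulus:
  Start with x ≡ 2 (mod 3).
  Combine with x ≡ 8 (mod 13): since gcd(3, 13) = 1, we get a unique residue mod 39.
    Write x = 2 + 3·t and substitute into x ≡ 8 (mod 13): 3·t ≡ 8 − 2 = 6 (mod 13).
    The inverse of 3 mod 13 is 9 (since 3·9 = 27 = 2·13 + 1), so t ≡ 9·6 = 54 ≡ 2 (mod 13).
    Then x = 2 + 3·2 = 8, valid modulo lcm(3, 13) = 39: x ≡ 8 (mod 39).
  Combine with x ≡ 0 (mod 5): since gcd(39, 5) = 1, we get a unique residue mod 195.
    Write x = 8 + 39·t and substitute into x ≡ 0 (mod 5): 39·t ≡ 0 − 8 = -8 (mod 5).
    Reduce coefficients mod 5: 4·t ≡ 2 (mod 5).
    The inverse of 4 mod 5 is 4 (since 4·4 = 16 = 3·5 + 1), so t ≡ 4·2 = 8 ≡ 3 (mod 5).
    Then x = 8 + 39·3 = 125, valid modulo lcm(39, 5) = 195: x ≡ 125 (mod 195).
Verify: 125 mod 3 = 2 ✓, 125 mod 13 = 8 ✓, 125 mod 5 = 0 ✓.

x ≡ 125 (mod 195).


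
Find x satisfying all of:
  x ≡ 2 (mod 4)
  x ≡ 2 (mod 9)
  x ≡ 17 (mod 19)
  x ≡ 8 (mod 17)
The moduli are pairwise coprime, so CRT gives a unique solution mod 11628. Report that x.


Product of moduli M = 4 · 9 · 19 · 17 = 11628.
Merge one congruence at a time:
  Start: x ≡ 2 (mod 4).
  Combine with x ≡ 2 (mod 9); new modulus lcm = 36.
    Write x = 2 + 4·t and substitute into x ≡ 2 (mod 9): 4·t ≡ 2 − 2 = 0 (mod 9).
    The inverse of 4 mod 9 is 7 (since 4·7 = 28 = 3·9 + 1), so t ≡ 7·0 = 0 ≡ 0 (mod 9).
    Then x = 2 + 4·0 = 2, valid modulo lcm(4, 9) = 36: x ≡ 2 (mod 36).
  Combine with x ≡ 17 (mod 19); new modulus lcm = 684.
    Write x = 2 + 36·t and substitute into x ≡ 17 (mod 19): 36·t ≡ 17 − 2 = 15 (mod 19).
    Reduce coefficients mod 19: 17·t ≡ 15 (mod 19).
    The inverse of 17 mod 19 is 9 (since 17·9 = 153 = 8·19 + 1), so t ≡ 9·15 = 135 ≡ 2 (mod 19).
    Then x = 2 + 36·2 = 74, valid modulo lcm(36, 19) = 684: x ≡ 74 (mod 684).
  Combine with x ≡ 8 (mod 17); new modulus lcm = 11628.
    Write x = 74 + 684·t and substitute into x ≡ 8 (mod 17): 684·t ≡ 8 − 74 = -66 (mod 17).
    Reduce coefficients mod 17: 4·t ≡ 2 (mod 17).
    The inverse of 4 mod 17 is 13 (since 4·13 = 52 = 3·17 + 1), so t ≡ 13·2 = 26 ≡ 9 (mod 17).
    Then x = 74 + 684·9 = 6230, valid modulo lcm(684, 17) = 11628: x ≡ 6230 (mod 11628).
Verify against each original: 6230 mod 4 = 2, 6230 mod 9 = 2, 6230 mod 19 = 17, 6230 mod 17 = 8.

x ≡ 6230 (mod 11628).


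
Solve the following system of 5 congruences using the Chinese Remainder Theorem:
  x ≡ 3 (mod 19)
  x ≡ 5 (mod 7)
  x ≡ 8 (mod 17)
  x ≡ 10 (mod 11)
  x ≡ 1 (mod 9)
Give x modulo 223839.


Product of moduli M = 19 · 7 · 17 · 11 · 9 = 223839.
Merge one congruence at a time:
  Start: x ≡ 3 (mod 19).
  Combine with x ≡ 5 (mod 7); new modulus lcm = 133.
    Write x = 3 + 19·t and substitute into x ≡ 5 (mod 7): 19·t ≡ 5 − 3 = 2 (mod 7).
    Reduce coefficients mod 7: 5·t ≡ 2 (mod 7).
    The inverse of 5 mod 7 is 3 (since 5·3 = 15 = 2·7 + 1), so t ≡ 3·2 = 6 ≡ 6 (mod 7).
    Then x = 3 + 19·6 = 117, valid modulo lcm(19, 7) = 133: x ≡ 117 (mod 133).
  Combine with x ≡ 8 (mod 17); new modulus lcm = 2261.
    Write x = 117 + 133·t and substitute into x ≡ 8 (mod 17): 133·t ≡ 8 − 117 = -109 (mod 17).
    Reduce coefficients mod 17: 14·t ≡ 10 (mod 17).
    The inverse of 14 mod 17 is 11 (since 14·11 = 154 = 9·17 + 1), so t ≡ 11·10 = 110 ≡ 8 (mod 17).
    Then x = 117 + 133·8 = 1181, valid modulo lcm(133, 17) = 2261: x ≡ 1181 (mod 2261).
  Combine with x ≡ 10 (mod 11); new modulus lcm = 24871.
    Write x = 1181 + 2261·t and substitute into x ≡ 10 (mod 11): 2261·t ≡ 10 − 1181 = -1171 (mod 11).
    Reduce coefficients mod 11: 6·t ≡ 6 (mod 11).
    The inverse of 6 mod 11 is 2 (since 6·2 = 12 = 1·11 + 1), so t ≡ 2·6 = 12 ≡ 1 (mod 11).
    Then x = 1181 + 2261·1 = 3442, valid modulo lcm(2261, 11) = 24871: x ≡ 3442 (mod 24871).
  Combine with x ≡ 1 (mod 9); new modulus lcm = 223839.
    Write x = 3442 + 24871·t and substitute into x ≡ 1 (mod 9): 24871·t ≡ 1 − 3442 = -3441 (mod 9).
    Reduce coefficients mod 9: 4·t ≡ 6 (mod 9).
    The inverse of 4 mod 9 is 7 (since 4·7 = 28 = 3·9 + 1), so t ≡ 7·6 = 42 ≡ 6 (mod 9).
    Then x = 3442 + 24871·6 = 152668, valid modulo lcm(24871, 9) = 223839: x ≡ 152668 (mod 223839).
Verify against each original: 152668 mod 19 = 3, 152668 mod 7 = 5, 152668 mod 17 = 8, 152668 mod 11 = 10, 152668 mod 9 = 1.

x ≡ 152668 (mod 223839).


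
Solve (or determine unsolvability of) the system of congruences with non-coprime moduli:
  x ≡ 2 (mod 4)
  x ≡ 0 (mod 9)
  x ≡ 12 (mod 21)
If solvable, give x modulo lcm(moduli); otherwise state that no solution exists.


Moduli 4, 9, 21 are not pairwise coprime, so CRT works modulo lcm(m_i) when all pairwise compatibility conditions hold.
Pairwise compatibility: gcd(m_i, m_j) must divide a_i - a_j for every pair.
Merge one congruence at a time:
  Start: x ≡ 2 (mod 4).
  Combine with x ≡ 0 (mod 9): gcd(4, 9) = 1; 0 - 2 = -2, which IS divisible by 1, so compatible.
    Write x = 2 + 4·t and substitute into x ≡ 0 (mod 9): 4·t ≡ 0 − 2 = -2 (mod 9).
    Reduce coefficients mod 9: 4·t ≡ 7 (mod 9).
    The inverse of 4 mod 9 is 7 (since 4·7 = 28 = 3·9 + 1), so t ≡ 7·7 = 49 ≡ 4 (mod 9).
    Then x = 2 + 4·4 = 18, valid modulo lcm(4, 9) = 36: x ≡ 18 (mod 36).
  Combine with x ≡ 12 (mod 21): gcd(36, 21) = 3; 12 - 18 = -6, which IS divisible by 3, so compatible.
    Write x = 18 + 36·t and substitute into x ≡ 12 (mod 21): 36·t ≡ 12 − 18 = -6 (mod 21).
    Divide the congruence (and modulus) by g = 3: 12·t ≡ -2 (mod 7).
    Reduce coefficients mod 7: 5·t ≡ 5 (mod 7).
    The inverse of 5 mod 7 is 3 (since 5·3 = 15 = 2·7 + 1), so t ≡ 3·5 = 15 ≡ 1 (mod 7).
    Then x = 18 + 36·1 = 54, valid modulo lcm(36, 21) = 252: x ≡ 54 (mod 252).
Verify: 54 mod 4 = 2, 54 mod 9 = 0, 54 mod 21 = 12.

x ≡ 54 (mod 252).


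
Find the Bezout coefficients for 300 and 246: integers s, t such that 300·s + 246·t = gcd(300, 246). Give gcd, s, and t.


Euclidean algorithm on (300, 246) — divide until remainder is 0:
  300 = 1 · 246 + 54
  246 = 4 · 54 + 30
  54 = 1 · 30 + 24
  30 = 1 · 24 + 6
  24 = 4 · 6 + 0
gcd(300, 246) = 6.
Track Bezout coefficients alongside the remainders: start with r₀ = 300 = a·1 + b·0 (s = 1, t = 0) and r₁ = 246 = a·0 + b·1 (s = 0, t = 1); each new remainder r_{k+1} = r_{k-1} − q_k·r_k inherits s_{k+1} = s_{k-1} − q_k·s_k, t_{k+1} = t_{k-1} − q_k·t_k, so r_k = a·s_k + b·t_k at every step:
  q = 1: r = 54, s = 1 − 1·0 = 1, t = 0 − 1·1 = -1  (check: 300·1 + 246·(-1) = 54)
  q = 4: r = 30, s = 0 − 4·1 = -4, t = 1 − 4·(-1) = 5  (check: 300·(-4) + 246·5 = 30)
  q = 1: r = 24, s = 1 − 1·(-4) = 5, t = -1 − 1·5 = -6  (check: 300·5 + 246·(-6) = 24)
  q = 1: r = 6, s = -4 − 1·5 = -9, t = 5 − 1·(-6) = 11  (check: 300·(-9) + 246·11 = 6)
The row with r = 6 (the gcd) gives the Bezout coefficients s = -9, t = 11.
Result: 300 · (-9) + 246 · (11) = 6.

gcd(300, 246) = 6; s = -9, t = 11 (check: 300·(-9) + 246·11 = 6).


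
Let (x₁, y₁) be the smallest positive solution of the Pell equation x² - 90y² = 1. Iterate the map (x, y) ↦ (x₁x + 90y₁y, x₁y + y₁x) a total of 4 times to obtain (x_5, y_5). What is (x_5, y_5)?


Step 1: Find the fundamental solution (x₁, y₁) of x² - 90y² = 1.
  Expand √90 as a continued fraction. a₀ = ⌊√90⌋ = 9; iterate m_{k+1} = d_k·a_k − m_k, d_{k+1} = (90 − m_{k+1}²)/d_k, a_{k+1} = ⌊(a₀ + m_{k+1})/d_{k+1}⌋ (starting m₀ = 0, d₀ = 1), with convergents p_k = a_k·p_{k-1} + p_{k-2}, q_k = a_k·q_{k-1} + q_{k-2} (p₋₁ = 1, q₋₁ = 0):
  k = 0: a₀ = 9; p₀/q₀ = 9/1; p₀² − 90·q₀² = 81 − 90 = -9.
  k = 1: m = 9, d = 9, a = ⌊(9 + 9)/9⌋ = 2; p/q = (2·9 + 1)/(2·1 + 0) = 19/2; p² − 90·q² = 361 − 360 = 1.
  The first convergent with p² − 90·q² = 1 gives the fundamental solution (x₁, y₁) = (19, 2).
Step 2: Apply the recurrence (x_{n+1}, y_{n+1}) = (x₁x_n + 90y₁y_n, x₁y_n + y₁x_n) repeatedly.
  From (x_1, y_1) = (19, 2): x_2 = 19·19 + 90·2·2 = 721; y_2 = 19·2 + 2·19 = 76.
  From (x_2, y_2) = (721, 76): x_3 = 19·721 + 90·2·76 = 27379; y_3 = 19·76 + 2·721 = 2886.
  From (x_3, y_3) = (27379, 2886): x_4 = 19·27379 + 90·2·2886 = 1039681; y_4 = 19·2886 + 2·27379 = 109592.
  From (x_4, y_4) = (1039681, 109592): x_5 = 19·1039681 + 90·2·109592 = 39480499; y_5 = 19·109592 + 2·1039681 = 4161610.
Step 3: Verify x_5² - 90·y_5² = 1558709801289001 - 1558709801289000 = 1 (should be 1). ✓

(x_1, y_1) = (19, 2); (x_5, y_5) = (39480499, 4161610).


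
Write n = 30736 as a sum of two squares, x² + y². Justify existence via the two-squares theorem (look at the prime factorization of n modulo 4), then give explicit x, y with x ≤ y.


Step 1: Factor n = 30736 = 2^4 · 17 · 113.
Step 2: Check the mod-4 condition on each prime factor: 2 = 2 (special); 17 ≡ 1 (mod 4), exponent 1; 113 ≡ 1 (mod 4), exponent 1.
All primes ≡ 3 (mod 4) appear to even exponent (or don't appear), so by the two-squares theorem n IS expressible as a sum of two squares.
Step 3: Build a representation. Group n = k² · m with k = 4 and m = 17 · 113 = 1921 (a product of primes ≡ 1 (mod 4)); a representation of m scales to one of n via (k·x)² + (k·y)² = k²(x² + y²). Each prime p ≡ 1 (mod 4) is itself a sum of two squares; find a² by testing p − a² for a perfect square:
  17: 17 − 1² = 16 = 4² ⇒ 17 = 1² + 4².
  113: 113 − 1² = 112, 113 − 2² = 109, 113 − 3² = 104, 113 − 4² = 97, 113 − 5² = 88, 113 − 6² = 77, 113 − 7² = 64 = 8² ⇒ 113 = 7² + 8².
  Combine using the Brahmagupta–Fibonacci identity (a² + b²)(c² + d²) = (ac − bd)² + (ad + bc)² = (ac + bd)² + (ad − bc)²:
  17 · 113 = 1921: from (1² + 4²)(7² + 8²), take (1·7 − 4·8, 1·8 + 4·7) = (7 − 32, 8 + 28) = (-25, 36); dropping signs (only squares matter) gives (25, 36); check 25² + 36² = 625 + 1296 = 1921 ✓.
  Scale by k = 4: (4·25, 4·36) = (100, 144).
Step 4: Order so x ≤ y and verify: 100² + 144² = 10000 + 20736 = 30736 = n. ✓

n = 30736 = 100² + 144² (one valid representation with x ≤ y).


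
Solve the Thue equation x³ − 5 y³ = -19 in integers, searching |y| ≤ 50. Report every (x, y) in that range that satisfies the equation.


The equation is x³ - 5y³ = -19. For fixed y, x³ = 5·y³ − 19, so a solution requires the RHS to be a perfect cube.
Strategy: iterate y from -50 to 50, compute RHS = 5·y³ − 19, and check whether it is a (positive or negative) perfect cube.
Check small values of y:
  y = 0: RHS = -19 is not a perfect cube.
  y = 1: RHS = -14 is not a perfect cube.
  y = -1: RHS = -24 is not a perfect cube.
  y = 2: RHS = 21 is not a perfect cube.
  y = -2: RHS = -59 is not a perfect cube.
  y = 3: RHS = 116 is not a perfect cube.
  y = -3: RHS = -154 is not a perfect cube.
Continuing the search up to |y| = 50 finds no solutions either.
No (x, y) in the scanned range satisfies the equation.

No integer solutions with |y| ≤ 50.


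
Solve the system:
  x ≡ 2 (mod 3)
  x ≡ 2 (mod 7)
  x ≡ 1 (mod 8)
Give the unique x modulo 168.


Moduli 3, 7, 8 are pairwise coprime; by CRT there is a unique solution modulo M = 3 · 7 · 8 = 168.
Solve pairwise, accumulating the modulus:
  Start with x ≡ 2 (mod 3).
  Combine with x ≡ 2 (mod 7): since gcd(3, 7) = 1, we get a unique residue mod 21.
    Write x = 2 + 3·t and substitute into x ≡ 2 (mod 7): 3·t ≡ 2 − 2 = 0 (mod 7).
    The inverse of 3 mod 7 is 5 (since 3·5 = 15 = 2·7 + 1), so t ≡ 5·0 = 0 ≡ 0 (mod 7).
    Then x = 2 + 3·0 = 2, valid modulo lcm(3, 7) = 21: x ≡ 2 (mod 21).
  Combine with x ≡ 1 (mod 8): since gcd(21, 8) = 1, we get a unique residue mod 168.
    Write x = 2 + 21·t and substitute into x ≡ 1 (mod 8): 21·t ≡ 1 − 2 = -1 (mod 8).
    Reduce coefficients mod 8: 5·t ≡ 7 (mod 8).
    The inverse of 5 mod 8 is 5 (since 5·5 = 25 = 3·8 + 1), so t ≡ 5·7 = 35 ≡ 3 (mod 8).
    Then x = 2 + 21·3 = 65, valid modulo lcm(21, 8) = 168: x ≡ 65 (mod 168).
Verify: 65 mod 3 = 2 ✓, 65 mod 7 = 2 ✓, 65 mod 8 = 1 ✓.

x ≡ 65 (mod 168).


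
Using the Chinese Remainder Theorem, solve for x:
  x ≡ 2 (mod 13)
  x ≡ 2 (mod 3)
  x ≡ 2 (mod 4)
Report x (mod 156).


Moduli 13, 3, 4 are pairwise coprime; by CRT there is a unique solution modulo M = 13 · 3 · 4 = 156.
Solve pairwise, accumulating the modulus:
  Start with x ≡ 2 (mod 13).
  Combine with x ≡ 2 (mod 3): since gcd(13, 3) = 1, we get a unique residue mod 39.
    Write x = 2 + 13·t and substitute into x ≡ 2 (mod 3): 13·t ≡ 2 − 2 = 0 (mod 3).
    Reduce coefficients mod 3: 1·t ≡ 0 (mod 3).
    So t ≡ 0 (mod 3).
    Then x = 2 + 13·0 = 2, valid modulo lcm(13, 3) = 39: x ≡ 2 (mod 39).
  Combine with x ≡ 2 (mod 4): since gcd(39, 4) = 1, we get a unique residue mod 156.
    Write x = 2 + 39·t and substitute into x ≡ 2 (mod 4): 39·t ≡ 2 − 2 = 0 (mod 4).
    Reduce coefficients mod 4: 3·t ≡ 0 (mod 4).
    The inverse of 3 mod 4 is 3 (since 3·3 = 9 = 2·4 + 1), so t ≡ 3·0 = 0 ≡ 0 (mod 4).
    Then x = 2 + 39·0 = 2, valid modulo lcm(39, 4) = 156: x ≡ 2 (mod 156).
Verify: 2 mod 13 = 2 ✓, 2 mod 3 = 2 ✓, 2 mod 4 = 2 ✓.

x ≡ 2 (mod 156).


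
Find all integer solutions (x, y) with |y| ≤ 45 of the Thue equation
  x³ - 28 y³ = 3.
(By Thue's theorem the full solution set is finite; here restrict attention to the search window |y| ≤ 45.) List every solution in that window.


The equation is x³ - 28y³ = 3. For fixed y, x³ = 28·y³ + 3, so a solution requires the RHS to be a perfect cube.
Strategy: iterate y from -45 to 45, compute RHS = 28·y³ + 3, and check whether it is a (positive or negative) perfect cube.
Check small values of y:
  y = 0: RHS = 3 is not a perfect cube.
  y = 1: RHS = 31 is not a perfect cube.
  y = -1: RHS = -25 is not a perfect cube.
  y = 2: RHS = 227 is not a perfect cube.
  y = -2: RHS = -221 is not a perfect cube.
  y = 3: RHS = 759 is not a perfect cube.
  y = -3: RHS = -753 is not a perfect cube.
Continuing the search up to |y| = 45 finds no solutions either.
No (x, y) in the scanned range satisfies the equation.

No integer solutions with |y| ≤ 45.


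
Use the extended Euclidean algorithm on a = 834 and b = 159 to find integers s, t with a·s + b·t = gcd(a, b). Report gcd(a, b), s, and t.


Euclidean algorithm on (834, 159) — divide until remainder is 0:
  834 = 5 · 159 + 39
  159 = 4 · 39 + 3
  39 = 13 · 3 + 0
gcd(834, 159) = 3.
Track Bezout coefficients alongside the remainders: start with r₀ = 834 = a·1 + b·0 (s = 1, t = 0) and r₁ = 159 = a·0 + b·1 (s = 0, t = 1); each new remainder r_{k+1} = r_{k-1} − q_k·r_k inherits s_{k+1} = s_{k-1} − q_k·s_k, t_{k+1} = t_{k-1} − q_k·t_k, so r_k = a·s_k + b·t_k at every step:
  q = 5: r = 39, s = 1 − 5·0 = 1, t = 0 − 5·1 = -5  (check: 834·1 + 159·(-5) = 39)
  q = 4: r = 3, s = 0 − 4·1 = -4, t = 1 − 4·(-5) = 21  (check: 834·(-4) + 159·21 = 3)
The row with r = 3 (the gcd) gives the Bezout coefficients s = -4, t = 21.
Result: 834 · (-4) + 159 · (21) = 3.

gcd(834, 159) = 3; s = -4, t = 21 (check: 834·(-4) + 159·21 = 3).
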